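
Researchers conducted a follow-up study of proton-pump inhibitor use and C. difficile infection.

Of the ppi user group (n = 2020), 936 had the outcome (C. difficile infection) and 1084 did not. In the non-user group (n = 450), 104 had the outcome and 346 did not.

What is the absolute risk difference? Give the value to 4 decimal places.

0.2323

From the description: a = 936, b = 1084, c = 104, d = 346.
Risk in exposed = 936/2020 = 0.463366; risk in unexposed = 104/450 = 0.231111.
Risk difference = 0.463366 − 0.231111 = 0.232255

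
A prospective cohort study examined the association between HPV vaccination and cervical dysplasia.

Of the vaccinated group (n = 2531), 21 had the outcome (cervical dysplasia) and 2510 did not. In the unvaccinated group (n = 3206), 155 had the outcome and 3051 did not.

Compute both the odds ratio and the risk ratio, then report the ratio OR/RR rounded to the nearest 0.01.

0.96

From the description: a = 21, b = 2510, c = 155, d = 3051.
OR = (21·3051)/(2510·155) = 64071/389050 = 0.16469
Risk in exposed = 21/2531 = 0.00830; risk in unexposed = 155/3206 = 0.04835; RR = 0.17162
OR/RR = 0.16469 / 0.17162 = 0.95962
The outcome is rare in both groups, so OR ≈ RR (ratio near 1).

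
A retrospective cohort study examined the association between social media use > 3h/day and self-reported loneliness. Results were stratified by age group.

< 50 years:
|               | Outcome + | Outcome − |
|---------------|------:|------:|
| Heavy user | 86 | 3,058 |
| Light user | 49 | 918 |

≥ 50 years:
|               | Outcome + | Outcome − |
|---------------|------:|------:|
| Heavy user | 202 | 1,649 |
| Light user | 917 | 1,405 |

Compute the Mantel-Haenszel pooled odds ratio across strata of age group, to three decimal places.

OR_MH = Σ(aᵢdᵢ/nᵢ) / Σ(bᵢcᵢ/nᵢ), where nᵢ is the stratum total.
Stratum 1 (< 50 years): n = 4111; a·d/n = 86·918/4111 = 19.2041; b·c/n = 3058·49/4111 = 36.4490
Stratum 2 (≥ 50 years): n = 4173; a·d/n = 202·1405/4173 = 68.0110; b·c/n = 1649·917/4173 = 362.3611
OR_MH = (19.2041 + 68.0110) / (36.4490 + 362.3611) = 87.2151 / 398.8102 = 0.21869

0.219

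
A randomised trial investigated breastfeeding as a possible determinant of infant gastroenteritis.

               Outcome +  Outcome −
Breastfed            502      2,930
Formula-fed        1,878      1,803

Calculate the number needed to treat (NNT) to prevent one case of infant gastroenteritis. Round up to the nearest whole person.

3

Risk in treated group = 502/3432 = 0.14627; risk in control = 1878/3681 = 0.51019.
Absolute risk reduction = 0.51019 − 0.14627 = 0.36392
NNT = 1 / ARR = 1 / 0.36392 = 2.748 → round up → 3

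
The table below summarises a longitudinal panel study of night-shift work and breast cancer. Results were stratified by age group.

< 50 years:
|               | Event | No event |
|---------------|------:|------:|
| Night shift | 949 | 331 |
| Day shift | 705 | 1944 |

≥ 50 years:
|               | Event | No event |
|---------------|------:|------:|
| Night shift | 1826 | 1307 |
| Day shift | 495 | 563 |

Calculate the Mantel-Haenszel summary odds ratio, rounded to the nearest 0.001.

OR_MH = Σ(aᵢdᵢ/nᵢ) / Σ(bᵢcᵢ/nᵢ), where nᵢ is the stratum total.
Stratum 1 (< 50 years): n = 3929; a·d/n = 949·1944/3929 = 469.5485; b·c/n = 331·705/3929 = 59.3930
Stratum 2 (≥ 50 years): n = 4191; a·d/n = 1826·563/4191 = 245.2966; b·c/n = 1307·495/4191 = 154.3701
OR_MH = (469.5485 + 245.2966) / (59.3930 + 154.3701) = 714.8451 / 213.7631 = 3.34410

3.344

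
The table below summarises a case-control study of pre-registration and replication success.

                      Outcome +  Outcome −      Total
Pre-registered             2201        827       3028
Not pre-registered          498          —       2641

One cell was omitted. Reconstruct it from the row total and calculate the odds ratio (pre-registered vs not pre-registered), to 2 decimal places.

The missing cell is in the unexposed row: 2641 − 498 = 2143.
So a = 2201, b = 827, c = 498, d = 2143.
OR = (a·d)/(b·c) = (2201 × 2143) / (827 × 498) = 4716743 / 411846 = 11.45269

11.45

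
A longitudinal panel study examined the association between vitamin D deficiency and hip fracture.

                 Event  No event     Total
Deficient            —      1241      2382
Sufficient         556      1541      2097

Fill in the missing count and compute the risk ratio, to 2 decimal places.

The missing cell is in the exposed row: 2382 − 1241 = 1141.
So a = 1141, b = 1241, c = 556, d = 1541.
RR = [a/(a+b)] / [c/(c+d)] = (1141/2382) / (556/2097) = 0.47901/0.26514 = 1.80662

1.81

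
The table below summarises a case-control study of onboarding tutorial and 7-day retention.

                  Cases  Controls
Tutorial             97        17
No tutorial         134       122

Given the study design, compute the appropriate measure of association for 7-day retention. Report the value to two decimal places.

Cells: a = 97, b = 17, c = 134, d = 122.
This is a case-control study: participants were sampled on outcome status, so risks in the source population cannot be estimated directly — relative risk is not valid here. The odds ratio is the appropriate measure.
OR = (a·d)/(b·c) = (97 × 122) / (17 × 134) = 11834 / 2278 = 5.19491

5.19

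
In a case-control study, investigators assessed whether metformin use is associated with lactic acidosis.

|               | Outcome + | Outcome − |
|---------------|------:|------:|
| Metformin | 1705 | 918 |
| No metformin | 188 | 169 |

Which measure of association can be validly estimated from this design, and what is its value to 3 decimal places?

Cells: a = 1705, b = 918, c = 188, d = 169.
This is a case-control study: participants were sampled on outcome status, so risks in the source population cannot be estimated directly — relative risk is not valid here. The odds ratio is the appropriate measure.
OR = (a·d)/(b·c) = (1705 × 169) / (918 × 188) = 288145 / 172584 = 1.66959

1.670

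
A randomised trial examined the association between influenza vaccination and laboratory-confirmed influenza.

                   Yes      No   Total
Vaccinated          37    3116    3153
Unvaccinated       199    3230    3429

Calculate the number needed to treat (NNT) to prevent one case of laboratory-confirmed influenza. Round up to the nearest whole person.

Risk in treated group = 37/3153 = 0.01173; risk in control = 199/3429 = 0.05803.
Absolute risk reduction = 0.05803 − 0.01173 = 0.04630
NNT = 1 / ARR = 1 / 0.04630 = 21.598 → round up → 22

22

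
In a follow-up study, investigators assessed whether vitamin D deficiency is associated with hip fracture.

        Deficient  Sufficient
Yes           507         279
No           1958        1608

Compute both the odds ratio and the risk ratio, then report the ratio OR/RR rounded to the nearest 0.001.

1.073

Reading the table with exposure as columns: a = 507 (Deficient, case), b = 1958 (Deficient, non-case), c = 279 (Sufficient, case), d = 1608.
OR = (507·1608)/(1958·279) = 815256/546282 = 1.49237
Risk in exposed = 507/2465 = 0.20568; risk in unexposed = 279/1887 = 0.14785; RR = 1.39110
OR/RR = 1.49237 / 1.39110 = 1.07280
The outcome is not rare, so the OR lies further from 1 than the RR.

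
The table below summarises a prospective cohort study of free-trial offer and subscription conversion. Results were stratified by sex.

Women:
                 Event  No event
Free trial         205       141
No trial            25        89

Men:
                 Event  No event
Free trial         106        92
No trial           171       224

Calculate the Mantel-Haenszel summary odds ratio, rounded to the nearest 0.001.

2.331

OR_MH = Σ(aᵢdᵢ/nᵢ) / Σ(bᵢcᵢ/nᵢ), where nᵢ is the stratum total.
Stratum 1 (Women): n = 460; a·d/n = 205·89/460 = 39.6630; b·c/n = 141·25/460 = 7.6630
Stratum 2 (Men): n = 593; a·d/n = 106·224/593 = 40.0405; b·c/n = 92·171/593 = 26.5295
OR_MH = (39.6630 + 40.0405) / (7.6630 + 26.5295) = 79.7035 / 34.1926 = 2.33102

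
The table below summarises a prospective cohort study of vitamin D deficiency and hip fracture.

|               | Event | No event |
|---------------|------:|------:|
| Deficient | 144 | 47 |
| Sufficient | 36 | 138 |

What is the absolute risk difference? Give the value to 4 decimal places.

Cells: a = 144, b = 47, c = 36, d = 138.
Risk in exposed = 144/191 = 0.753927; risk in unexposed = 36/174 = 0.206897.
Risk difference = 0.753927 − 0.206897 = 0.547030

0.5470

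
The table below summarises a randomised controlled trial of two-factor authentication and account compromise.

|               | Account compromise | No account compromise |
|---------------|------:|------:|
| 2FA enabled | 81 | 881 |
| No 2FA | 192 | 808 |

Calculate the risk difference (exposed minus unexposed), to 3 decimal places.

Cells: a = 81, b = 881, c = 192, d = 808.
Risk in exposed = 81/962 = 0.084200; risk in unexposed = 192/1000 = 0.192000.
Risk difference = 0.084200 − 0.192000 = -0.107800

-0.108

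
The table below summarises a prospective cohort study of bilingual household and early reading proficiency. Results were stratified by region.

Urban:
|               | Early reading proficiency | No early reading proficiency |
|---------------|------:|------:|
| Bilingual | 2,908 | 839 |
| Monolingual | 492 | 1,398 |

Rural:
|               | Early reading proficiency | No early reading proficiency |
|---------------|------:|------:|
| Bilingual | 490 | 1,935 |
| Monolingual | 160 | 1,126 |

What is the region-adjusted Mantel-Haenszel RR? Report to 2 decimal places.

2.65

RR_MH = Σ(aᵢ·n₀ᵢ/nᵢ) / Σ(cᵢ·n₁ᵢ/nᵢ), with n₁ᵢ = aᵢ+bᵢ (exposed), n₀ᵢ = cᵢ+dᵢ (unexposed), nᵢ = n₁ᵢ+n₀ᵢ.
Stratum 1 (Urban): n₁ = 3747, n₀ = 1890, n = 5637; a·n₀/n = 2908·1890/5637 = 975.0080; c·n₁/n = 492·3747/5637 = 327.0399
Stratum 2 (Rural): n₁ = 2425, n₀ = 1286, n = 3711; a·n₀/n = 490·1286/3711 = 169.8033; c·n₁/n = 160·2425/3711 = 104.5540
RR_MH = (975.0080 + 169.8033) / (327.0399 + 104.5540) = 1144.8113 / 431.5939 = 2.65252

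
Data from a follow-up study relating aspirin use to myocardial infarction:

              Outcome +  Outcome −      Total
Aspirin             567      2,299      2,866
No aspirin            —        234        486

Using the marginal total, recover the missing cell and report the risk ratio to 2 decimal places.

The missing cell is in the unexposed row: 486 − 234 = 252.
So a = 567, b = 2299, c = 252, d = 234.
RR = [a/(a+b)] / [c/(c+d)] = (567/2866) / (252/486) = 0.19784/0.51852 = 0.38154

0.38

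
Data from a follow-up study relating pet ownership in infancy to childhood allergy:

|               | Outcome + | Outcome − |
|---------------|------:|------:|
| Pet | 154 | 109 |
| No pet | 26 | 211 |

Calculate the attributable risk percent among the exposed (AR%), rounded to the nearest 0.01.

Cells: a = 154, b = 109, c = 26, d = 211.
Risk in exposed = 154/263 = 0.58555; risk in unexposed = 26/237 = 0.10970.
RR = 0.58555/0.10970 = 5.33753
AR% = (RR − 1)/RR × 100 = (5.33753 − 1)/5.33753 × 100 = 81.2647%

81.26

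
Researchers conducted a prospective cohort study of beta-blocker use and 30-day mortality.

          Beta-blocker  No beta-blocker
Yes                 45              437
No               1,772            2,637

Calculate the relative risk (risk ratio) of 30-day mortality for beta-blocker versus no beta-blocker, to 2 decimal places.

Reading the table with exposure as columns: a = 45 (Beta-blocker, case), b = 1772 (Beta-blocker, non-case), c = 437 (No beta-blocker, case), d = 2637.
Risk in exposed = 45/1817 = 0.02477; risk in unexposed = 437/3074 = 0.14216.
RR = 0.02477 / 0.14216 = 0.17421
The risk is 83% lower among the exposed than among the unexposed.

0.17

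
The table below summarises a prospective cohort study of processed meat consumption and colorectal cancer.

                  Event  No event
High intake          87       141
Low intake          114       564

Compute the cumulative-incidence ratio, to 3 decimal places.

Cells: a = 87, b = 141, c = 114, d = 564.
Risk in exposed = 87/228 = 0.38158; risk in unexposed = 114/678 = 0.16814.
RR = 0.38158 / 0.16814 = 2.26939
The risk among the exposed is 2.27 times that among the unexposed.

2.269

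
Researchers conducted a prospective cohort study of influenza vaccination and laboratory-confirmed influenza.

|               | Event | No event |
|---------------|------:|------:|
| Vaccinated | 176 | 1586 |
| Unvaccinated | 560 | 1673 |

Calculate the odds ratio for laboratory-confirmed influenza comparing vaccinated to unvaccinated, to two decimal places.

Cells: a = 176, b = 1586, c = 560, d = 1673.
OR = (a·d)/(b·c) = (176 × 1673) / (1586 × 560) = 294448 / 888160 = 0.33153
Exposure is associated with lower odds of laboratory-confirmed influenza (OR = 0.33 < 1).

0.33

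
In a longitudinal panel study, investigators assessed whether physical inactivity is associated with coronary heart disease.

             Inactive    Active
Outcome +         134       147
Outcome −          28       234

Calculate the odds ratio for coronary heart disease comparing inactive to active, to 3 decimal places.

7.618

Reading the table with exposure as columns: a = 134 (Inactive, case), b = 28 (Inactive, non-case), c = 147 (Active, case), d = 234.
OR = (a·d)/(b·c) = (134 × 234) / (28 × 147) = 31356 / 4116 = 7.61808
The odds of coronary heart disease are about 7.62 times as high in the inactive group.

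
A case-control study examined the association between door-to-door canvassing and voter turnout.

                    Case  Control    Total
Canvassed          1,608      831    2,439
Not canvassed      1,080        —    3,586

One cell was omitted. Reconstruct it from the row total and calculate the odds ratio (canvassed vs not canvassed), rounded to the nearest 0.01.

The missing cell is in the unexposed row: 3586 − 1080 = 2506.
So a = 1608, b = 831, c = 1080, d = 2506.
OR = (a·d)/(b·c) = (1608 × 2506) / (831 × 1080) = 4029648 / 897480 = 4.48996

4.49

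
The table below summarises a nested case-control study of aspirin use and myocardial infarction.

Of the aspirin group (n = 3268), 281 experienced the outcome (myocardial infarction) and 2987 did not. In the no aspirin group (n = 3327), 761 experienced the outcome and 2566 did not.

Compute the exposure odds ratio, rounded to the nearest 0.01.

From the description: a = 281, b = 2987, c = 761, d = 2566.
OR = (a·d)/(b·c) = (281 × 2566) / (2987 × 761) = 721046 / 2273107 = 0.31721
Exposure is associated with lower odds of myocardial infarction (OR = 0.32 < 1).

0.32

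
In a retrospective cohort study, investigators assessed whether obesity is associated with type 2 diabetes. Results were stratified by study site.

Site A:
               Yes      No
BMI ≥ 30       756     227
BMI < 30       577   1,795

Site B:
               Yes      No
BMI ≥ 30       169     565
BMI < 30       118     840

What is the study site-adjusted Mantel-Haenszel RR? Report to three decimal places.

RR_MH = Σ(aᵢ·n₀ᵢ/nᵢ) / Σ(cᵢ·n₁ᵢ/nᵢ), with n₁ᵢ = aᵢ+bᵢ (exposed), n₀ᵢ = cᵢ+dᵢ (unexposed), nᵢ = n₁ᵢ+n₀ᵢ.
Stratum 1 (Site A): n₁ = 983, n₀ = 2372, n = 3355; a·n₀/n = 756·2372/3355 = 534.4954; c·n₁/n = 577·983/3355 = 169.0584
Stratum 2 (Site B): n₁ = 734, n₀ = 958, n = 1692; a·n₀/n = 169·958/1692 = 95.6868; c·n₁/n = 118·734/1692 = 51.1891
RR_MH = (534.4954 + 95.6868) / (169.0584 + 51.1891) = 630.1821 / 220.2475 = 2.86124

2.861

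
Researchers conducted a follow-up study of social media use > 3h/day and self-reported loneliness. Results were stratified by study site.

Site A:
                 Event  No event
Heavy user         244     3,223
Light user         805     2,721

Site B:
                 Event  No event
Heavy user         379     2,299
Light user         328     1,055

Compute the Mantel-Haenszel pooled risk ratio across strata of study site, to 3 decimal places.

RR_MH = Σ(aᵢ·n₀ᵢ/nᵢ) / Σ(cᵢ·n₁ᵢ/nᵢ), with n₁ᵢ = aᵢ+bᵢ (exposed), n₀ᵢ = cᵢ+dᵢ (unexposed), nᵢ = n₁ᵢ+n₀ᵢ.
Stratum 1 (Site A): n₁ = 3467, n₀ = 3526, n = 6993; a·n₀/n = 244·3526/6993 = 123.0293; c·n₁/n = 805·3467/6993 = 399.1041
Stratum 2 (Site B): n₁ = 2678, n₀ = 1383, n = 4061; a·n₀/n = 379·1383/4061 = 129.0709; c·n₁/n = 328·2678/4061 = 216.2975
RR_MH = (123.0293 + 129.0709) / (399.1041 + 216.2975) = 252.1002 / 615.4016 = 0.40965

0.410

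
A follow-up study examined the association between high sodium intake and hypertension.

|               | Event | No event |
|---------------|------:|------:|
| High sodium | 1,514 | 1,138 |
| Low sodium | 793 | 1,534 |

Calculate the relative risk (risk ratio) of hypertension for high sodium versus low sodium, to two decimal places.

Cells: a = 1514, b = 1138, c = 793, d = 1534.
Risk in exposed = 1514/2652 = 0.57089; risk in unexposed = 793/2327 = 0.34078.
RR = 0.57089 / 0.34078 = 1.67523
The risk among the exposed is 1.68 times that among the unexposed.

1.68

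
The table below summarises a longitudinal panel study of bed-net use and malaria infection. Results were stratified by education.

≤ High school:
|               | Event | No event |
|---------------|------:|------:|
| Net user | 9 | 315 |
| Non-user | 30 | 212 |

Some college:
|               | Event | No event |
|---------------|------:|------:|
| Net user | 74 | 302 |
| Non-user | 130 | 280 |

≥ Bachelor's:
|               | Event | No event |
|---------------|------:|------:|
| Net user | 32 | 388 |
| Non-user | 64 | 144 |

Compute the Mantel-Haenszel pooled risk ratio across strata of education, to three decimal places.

0.434

RR_MH = Σ(aᵢ·n₀ᵢ/nᵢ) / Σ(cᵢ·n₁ᵢ/nᵢ), with n₁ᵢ = aᵢ+bᵢ (exposed), n₀ᵢ = cᵢ+dᵢ (unexposed), nᵢ = n₁ᵢ+n₀ᵢ.
Stratum 1 (≤ High school): n₁ = 324, n₀ = 242, n = 566; a·n₀/n = 9·242/566 = 3.8481; c·n₁/n = 30·324/566 = 17.1731
Stratum 2 (Some college): n₁ = 376, n₀ = 410, n = 786; a·n₀/n = 74·410/786 = 38.6005; c·n₁/n = 130·376/786 = 62.1883
Stratum 3 (≥ Bachelor's): n₁ = 420, n₀ = 208, n = 628; a·n₀/n = 32·208/628 = 10.5987; c·n₁/n = 64·420/628 = 42.8025
RR_MH = (3.8481 + 38.6005 + 10.5987) / (17.1731 + 62.1883 + 42.8025) = 53.0473 / 122.1640 = 0.43423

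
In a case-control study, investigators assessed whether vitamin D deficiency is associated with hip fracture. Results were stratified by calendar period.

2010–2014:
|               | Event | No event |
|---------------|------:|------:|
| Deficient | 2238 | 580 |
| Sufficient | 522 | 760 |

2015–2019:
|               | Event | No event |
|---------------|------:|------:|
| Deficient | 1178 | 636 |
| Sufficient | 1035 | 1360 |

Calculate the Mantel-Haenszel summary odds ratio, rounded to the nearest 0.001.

3.455

OR_MH = Σ(aᵢdᵢ/nᵢ) / Σ(bᵢcᵢ/nᵢ), where nᵢ is the stratum total.
Stratum 1 (2010–2014): n = 4100; a·d/n = 2238·760/4100 = 414.8488; b·c/n = 580·522/4100 = 73.8439
Stratum 2 (2015–2019): n = 4209; a·d/n = 1178·1360/4209 = 380.6320; b·c/n = 636·1035/4209 = 156.3934
OR_MH = (414.8488 + 380.6320) / (73.8439 + 156.3934) = 795.4808 / 230.2373 = 3.45505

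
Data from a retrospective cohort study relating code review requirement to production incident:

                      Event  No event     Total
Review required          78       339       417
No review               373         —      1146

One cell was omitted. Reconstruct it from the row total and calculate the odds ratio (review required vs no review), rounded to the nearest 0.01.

0.48

The missing cell is in the unexposed row: 1146 − 373 = 773.
So a = 78, b = 339, c = 373, d = 773.
OR = (a·d)/(b·c) = (78 × 773) / (339 × 373) = 60294 / 126447 = 0.47683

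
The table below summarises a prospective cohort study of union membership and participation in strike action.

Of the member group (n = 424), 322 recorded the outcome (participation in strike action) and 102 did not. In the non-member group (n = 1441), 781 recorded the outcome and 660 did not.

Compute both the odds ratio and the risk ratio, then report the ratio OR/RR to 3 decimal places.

From the description: a = 322, b = 102, c = 781, d = 660.
OR = (322·660)/(102·781) = 212520/79662 = 2.66777
Risk in exposed = 322/424 = 0.75943; risk in unexposed = 781/1441 = 0.54198; RR = 1.40121
OR/RR = 2.66777 / 1.40121 = 1.90391
The outcome is not rare, so the OR lies further from 1 than the RR.

1.904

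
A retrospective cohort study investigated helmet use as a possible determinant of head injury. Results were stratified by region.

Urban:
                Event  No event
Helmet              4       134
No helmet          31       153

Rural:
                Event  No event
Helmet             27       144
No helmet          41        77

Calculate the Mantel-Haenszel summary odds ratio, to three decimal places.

0.273

OR_MH = Σ(aᵢdᵢ/nᵢ) / Σ(bᵢcᵢ/nᵢ), where nᵢ is the stratum total.
Stratum 1 (Urban): n = 322; a·d/n = 4·153/322 = 1.9006; b·c/n = 134·31/322 = 12.9006
Stratum 2 (Rural): n = 289; a·d/n = 27·77/289 = 7.1938; b·c/n = 144·41/289 = 20.4291
OR_MH = (1.9006 + 7.1938) / (12.9006 + 20.4291) = 9.0944 / 33.3297 = 0.27286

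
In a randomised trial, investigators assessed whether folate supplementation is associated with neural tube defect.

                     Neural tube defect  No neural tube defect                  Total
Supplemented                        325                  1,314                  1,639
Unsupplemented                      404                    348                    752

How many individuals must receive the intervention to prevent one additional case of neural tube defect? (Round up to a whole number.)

Risk in treated group = 325/1639 = 0.19829; risk in control = 404/752 = 0.53723.
Absolute risk reduction = 0.53723 − 0.19829 = 0.33894
NNT = 1 / ARR = 1 / 0.33894 = 2.950 → round up → 3

3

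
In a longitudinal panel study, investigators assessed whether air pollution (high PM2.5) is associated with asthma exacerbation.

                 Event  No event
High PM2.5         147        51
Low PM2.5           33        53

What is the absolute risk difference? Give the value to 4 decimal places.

0.3587

Cells: a = 147, b = 51, c = 33, d = 53.
Risk in exposed = 147/198 = 0.742424; risk in unexposed = 33/86 = 0.383721.
Risk difference = 0.742424 − 0.383721 = 0.358703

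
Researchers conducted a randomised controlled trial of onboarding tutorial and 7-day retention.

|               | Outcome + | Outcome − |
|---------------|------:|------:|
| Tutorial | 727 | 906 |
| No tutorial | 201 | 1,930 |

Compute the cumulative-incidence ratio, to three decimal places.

4.720

Cells: a = 727, b = 906, c = 201, d = 1930.
Risk in exposed = 727/1633 = 0.44519; risk in unexposed = 201/2131 = 0.09432.
RR = 0.44519 / 0.09432 = 4.71993
The risk among the exposed is 4.72 times that among the unexposed.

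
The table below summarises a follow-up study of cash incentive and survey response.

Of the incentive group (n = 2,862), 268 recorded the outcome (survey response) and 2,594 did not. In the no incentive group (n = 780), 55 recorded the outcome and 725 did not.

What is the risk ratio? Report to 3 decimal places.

1.328

From the description: a = 268, b = 2594, c = 55, d = 725.
Risk in exposed = 268/2862 = 0.09364; risk in unexposed = 55/780 = 0.07051.
RR = 0.09364 / 0.07051 = 1.32800
The risk among the exposed is 1.33 times that among the unexposed.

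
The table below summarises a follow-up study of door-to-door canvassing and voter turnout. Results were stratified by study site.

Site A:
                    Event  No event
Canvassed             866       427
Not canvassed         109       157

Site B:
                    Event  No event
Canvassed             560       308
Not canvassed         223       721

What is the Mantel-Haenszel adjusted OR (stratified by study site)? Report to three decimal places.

4.576

OR_MH = Σ(aᵢdᵢ/nᵢ) / Σ(bᵢcᵢ/nᵢ), where nᵢ is the stratum total.
Stratum 1 (Site A): n = 1559; a·d/n = 866·157/1559 = 87.2110; b·c/n = 427·109/1559 = 29.8544
Stratum 2 (Site B): n = 1812; a·d/n = 560·721/1812 = 222.8256; b·c/n = 308·223/1812 = 37.9051
OR_MH = (87.2110 + 222.8256) / (29.8544 + 37.9051) = 310.0366 / 67.7595 = 4.57555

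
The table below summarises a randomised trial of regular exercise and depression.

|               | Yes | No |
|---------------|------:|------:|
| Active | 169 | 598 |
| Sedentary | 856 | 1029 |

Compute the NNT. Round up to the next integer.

Risk in treated group = 169/767 = 0.22034; risk in control = 856/1885 = 0.45411.
Absolute risk reduction = 0.45411 − 0.22034 = 0.23377
NNT = 1 / ARR = 1 / 0.23377 = 4.278 → round up → 5

5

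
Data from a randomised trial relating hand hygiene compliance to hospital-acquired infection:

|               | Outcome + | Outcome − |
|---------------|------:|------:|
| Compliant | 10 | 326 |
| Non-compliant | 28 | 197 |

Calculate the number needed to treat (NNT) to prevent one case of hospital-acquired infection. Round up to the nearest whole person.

Risk in treated group = 10/336 = 0.02976; risk in control = 28/225 = 0.12444.
Absolute risk reduction = 0.12444 − 0.02976 = 0.09468
NNT = 1 / ARR = 1 / 0.09468 = 10.562 → round up → 11

11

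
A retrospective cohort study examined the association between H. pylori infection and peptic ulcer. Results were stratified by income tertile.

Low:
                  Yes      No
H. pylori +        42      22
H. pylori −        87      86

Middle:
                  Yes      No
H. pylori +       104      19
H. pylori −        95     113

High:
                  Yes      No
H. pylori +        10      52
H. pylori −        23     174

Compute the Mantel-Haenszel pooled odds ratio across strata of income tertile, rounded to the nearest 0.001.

3.167

OR_MH = Σ(aᵢdᵢ/nᵢ) / Σ(bᵢcᵢ/nᵢ), where nᵢ is the stratum total.
Stratum 1 (Low): n = 237; a·d/n = 42·86/237 = 15.2405; b·c/n = 22·87/237 = 8.0759
Stratum 2 (Middle): n = 331; a·d/n = 104·113/331 = 35.5045; b·c/n = 19·95/331 = 5.4532
Stratum 3 (High): n = 259; a·d/n = 10·174/259 = 6.7181; b·c/n = 52·23/259 = 4.6178
OR_MH = (15.2405 + 35.5045 + 6.7181) / (8.0759 + 5.4532 + 4.6178) = 57.4632 / 18.1469 = 3.16656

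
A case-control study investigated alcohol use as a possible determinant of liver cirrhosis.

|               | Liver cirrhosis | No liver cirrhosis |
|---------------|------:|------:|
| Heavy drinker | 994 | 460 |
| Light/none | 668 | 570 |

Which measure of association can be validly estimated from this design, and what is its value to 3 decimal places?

Cells: a = 994, b = 460, c = 668, d = 570.
This is a case-control study: participants were sampled on outcome status, so risks in the source population cannot be estimated directly — relative risk is not valid here. The odds ratio is the appropriate measure.
OR = (a·d)/(b·c) = (994 × 570) / (460 × 668) = 566580 / 307280 = 1.84386

1.844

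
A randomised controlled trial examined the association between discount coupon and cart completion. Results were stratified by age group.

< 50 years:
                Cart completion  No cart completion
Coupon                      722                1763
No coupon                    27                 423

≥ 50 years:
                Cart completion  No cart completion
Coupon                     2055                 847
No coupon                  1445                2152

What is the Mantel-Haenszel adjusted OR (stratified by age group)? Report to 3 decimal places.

3.836

OR_MH = Σ(aᵢdᵢ/nᵢ) / Σ(bᵢcᵢ/nᵢ), where nᵢ is the stratum total.
Stratum 1 (< 50 years): n = 2935; a·d/n = 722·423/2935 = 104.0566; b·c/n = 1763·27/2935 = 16.2184
Stratum 2 (≥ 50 years): n = 6499; a·d/n = 2055·2152/6499 = 680.4678; b·c/n = 847·1445/6499 = 188.3236
OR_MH = (104.0566 + 680.4678) / (16.2184 + 188.3236) = 784.5243 / 204.5420 = 3.83552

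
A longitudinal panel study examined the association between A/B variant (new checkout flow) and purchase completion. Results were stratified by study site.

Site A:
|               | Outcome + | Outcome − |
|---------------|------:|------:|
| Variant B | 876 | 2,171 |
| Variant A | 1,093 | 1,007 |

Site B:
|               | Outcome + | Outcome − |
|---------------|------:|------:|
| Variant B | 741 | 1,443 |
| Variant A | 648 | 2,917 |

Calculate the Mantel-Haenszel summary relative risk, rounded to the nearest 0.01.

0.91

RR_MH = Σ(aᵢ·n₀ᵢ/nᵢ) / Σ(cᵢ·n₁ᵢ/nᵢ), with n₁ᵢ = aᵢ+bᵢ (exposed), n₀ᵢ = cᵢ+dᵢ (unexposed), nᵢ = n₁ᵢ+n₀ᵢ.
Stratum 1 (Site A): n₁ = 3047, n₀ = 2100, n = 5147; a·n₀/n = 876·2100/5147 = 357.4121; c·n₁/n = 1093·3047/5147 = 647.0509
Stratum 2 (Site B): n₁ = 2184, n₀ = 3565, n = 5749; a·n₀/n = 741·3565/5749 = 459.4999; c·n₁/n = 648·2184/5749 = 246.1701
RR_MH = (357.4121 + 459.4999) / (647.0509 + 246.1701) = 816.9120 / 893.2210 = 0.91457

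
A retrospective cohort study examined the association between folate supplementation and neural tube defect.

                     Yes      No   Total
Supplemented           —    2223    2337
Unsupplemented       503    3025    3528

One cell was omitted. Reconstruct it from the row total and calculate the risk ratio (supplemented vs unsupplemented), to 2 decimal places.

The missing cell is in the exposed row: 2337 − 2223 = 114.
So a = 114, b = 2223, c = 503, d = 3025.
RR = [a/(a+b)] / [c/(c+d)] = (114/2337) / (503/3528) = 0.04878/0.14257 = 0.34214

0.34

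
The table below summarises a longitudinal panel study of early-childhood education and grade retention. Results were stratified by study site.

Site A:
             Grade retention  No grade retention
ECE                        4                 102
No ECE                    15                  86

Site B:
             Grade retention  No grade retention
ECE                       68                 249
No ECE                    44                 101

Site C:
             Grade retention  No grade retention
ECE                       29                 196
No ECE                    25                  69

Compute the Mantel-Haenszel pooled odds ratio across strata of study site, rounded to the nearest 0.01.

OR_MH = Σ(aᵢdᵢ/nᵢ) / Σ(bᵢcᵢ/nᵢ), where nᵢ is the stratum total.
Stratum 1 (Site A): n = 207; a·d/n = 4·86/207 = 1.6618; b·c/n = 102·15/207 = 7.3913
Stratum 2 (Site B): n = 462; a·d/n = 68·101/462 = 14.8658; b·c/n = 249·44/462 = 23.7143
Stratum 3 (Site C): n = 319; a·d/n = 29·69/319 = 6.2727; b·c/n = 196·25/319 = 15.3605
OR_MH = (1.6618 + 14.8658 + 6.2727) / (7.3913 + 23.7143 + 15.3605) = 22.8004 / 46.4661 = 0.49069

0.49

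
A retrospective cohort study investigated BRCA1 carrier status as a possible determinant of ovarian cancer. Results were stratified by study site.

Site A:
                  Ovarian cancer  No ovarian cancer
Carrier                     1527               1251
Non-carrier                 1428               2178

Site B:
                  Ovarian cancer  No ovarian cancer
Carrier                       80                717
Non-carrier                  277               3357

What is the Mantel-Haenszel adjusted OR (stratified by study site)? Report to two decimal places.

OR_MH = Σ(aᵢdᵢ/nᵢ) / Σ(bᵢcᵢ/nᵢ), where nᵢ is the stratum total.
Stratum 1 (Site A): n = 6384; a·d/n = 1527·2178/6384 = 520.9596; b·c/n = 1251·1428/6384 = 279.8289
Stratum 2 (Site B): n = 4431; a·d/n = 80·3357/4431 = 60.6093; b·c/n = 717·277/4431 = 44.8226
OR_MH = (520.9596 + 60.6093) / (279.8289 + 44.8226) = 581.5689 / 324.6516 = 1.79136

1.79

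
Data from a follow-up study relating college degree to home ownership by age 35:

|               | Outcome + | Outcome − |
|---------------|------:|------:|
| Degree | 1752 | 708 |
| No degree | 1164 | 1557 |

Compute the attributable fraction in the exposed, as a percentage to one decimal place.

Cells: a = 1752, b = 708, c = 1164, d = 1557.
Risk in exposed = 1752/2460 = 0.71220; risk in unexposed = 1164/2721 = 0.42778.
RR = 0.71220/0.42778 = 1.66485
AR% = (RR − 1)/RR × 100 = (1.66485 − 1)/1.66485 × 100 = 39.9345%

39.9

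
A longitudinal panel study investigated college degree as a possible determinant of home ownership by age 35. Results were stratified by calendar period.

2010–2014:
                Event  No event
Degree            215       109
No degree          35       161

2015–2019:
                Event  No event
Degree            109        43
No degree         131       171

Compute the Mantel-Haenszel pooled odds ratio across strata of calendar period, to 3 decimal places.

OR_MH = Σ(aᵢdᵢ/nᵢ) / Σ(bᵢcᵢ/nᵢ), where nᵢ is the stratum total.
Stratum 1 (2010–2014): n = 520; a·d/n = 215·161/520 = 66.5673; b·c/n = 109·35/520 = 7.3365
Stratum 2 (2015–2019): n = 454; a·d/n = 109·171/454 = 41.0551; b·c/n = 43·131/454 = 12.4075
OR_MH = (66.5673 + 41.0551) / (7.3365 + 12.4075) = 107.6224 / 19.7440 = 5.45088

5.451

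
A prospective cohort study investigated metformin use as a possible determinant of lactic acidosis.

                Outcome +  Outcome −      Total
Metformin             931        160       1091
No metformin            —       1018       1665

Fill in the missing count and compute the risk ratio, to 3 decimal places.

2.196

The missing cell is in the unexposed row: 1665 − 1018 = 647.
So a = 931, b = 160, c = 647, d = 1018.
RR = [a/(a+b)] / [c/(c+d)] = (931/1091) / (647/1665) = 0.85335/0.38859 = 2.19601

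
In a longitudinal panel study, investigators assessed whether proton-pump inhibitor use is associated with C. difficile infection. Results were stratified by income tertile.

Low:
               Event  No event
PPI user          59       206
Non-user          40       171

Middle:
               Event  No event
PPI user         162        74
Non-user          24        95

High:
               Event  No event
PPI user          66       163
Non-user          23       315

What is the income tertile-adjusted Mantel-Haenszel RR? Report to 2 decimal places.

2.52

RR_MH = Σ(aᵢ·n₀ᵢ/nᵢ) / Σ(cᵢ·n₁ᵢ/nᵢ), with n₁ᵢ = aᵢ+bᵢ (exposed), n₀ᵢ = cᵢ+dᵢ (unexposed), nᵢ = n₁ᵢ+n₀ᵢ.
Stratum 1 (Low): n₁ = 265, n₀ = 211, n = 476; a·n₀/n = 59·211/476 = 26.1534; c·n₁/n = 40·265/476 = 22.2689
Stratum 2 (Middle): n₁ = 236, n₀ = 119, n = 355; a·n₀/n = 162·119/355 = 54.3042; c·n₁/n = 24·236/355 = 15.9549
Stratum 3 (High): n₁ = 229, n₀ = 338, n = 567; a·n₀/n = 66·338/567 = 39.3439; c·n₁/n = 23·229/567 = 9.2892
RR_MH = (26.1534 + 54.3042 + 39.3439) / (22.2689 + 15.9549 + 9.2892) = 119.8015 / 47.5131 = 2.52144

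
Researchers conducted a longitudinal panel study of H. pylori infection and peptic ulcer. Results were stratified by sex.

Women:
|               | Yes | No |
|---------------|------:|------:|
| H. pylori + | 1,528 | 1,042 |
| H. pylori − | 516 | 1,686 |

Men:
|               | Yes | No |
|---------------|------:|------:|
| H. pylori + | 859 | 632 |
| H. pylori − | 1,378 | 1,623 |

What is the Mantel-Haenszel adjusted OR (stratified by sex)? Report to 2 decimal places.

OR_MH = Σ(aᵢdᵢ/nᵢ) / Σ(bᵢcᵢ/nᵢ), where nᵢ is the stratum total.
Stratum 1 (Women): n = 4772; a·d/n = 1528·1686/4772 = 539.8592; b·c/n = 1042·516/4772 = 112.6723
Stratum 2 (Men): n = 4492; a·d/n = 859·1623/4492 = 310.3644; b·c/n = 632·1378/4492 = 193.8771
OR_MH = (539.8592 + 310.3644) / (112.6723 + 193.8771) = 850.2236 / 306.5494 = 2.77353

2.77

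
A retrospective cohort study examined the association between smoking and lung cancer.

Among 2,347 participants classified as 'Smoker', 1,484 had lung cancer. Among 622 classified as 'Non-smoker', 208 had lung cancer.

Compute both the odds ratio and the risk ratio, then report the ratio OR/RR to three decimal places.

From the description: a = 1484, b = 863, c = 208, d = 414.
OR = (1484·414)/(863·208) = 614376/179504 = 3.42263
Risk in exposed = 1484/2347 = 0.63230; risk in unexposed = 208/622 = 0.33441; RR = 1.89081
OR/RR = 3.42263 / 1.89081 = 1.81014
The outcome is not rare, so the OR lies further from 1 than the RR.

1.810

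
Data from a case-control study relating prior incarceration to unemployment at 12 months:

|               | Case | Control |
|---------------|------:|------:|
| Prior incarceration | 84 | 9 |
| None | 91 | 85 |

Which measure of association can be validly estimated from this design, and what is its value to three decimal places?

8.718

Cells: a = 84, b = 9, c = 91, d = 85.
This is a case-control study: participants were sampled on outcome status, so risks in the source population cannot be estimated directly — relative risk is not valid here. The odds ratio is the appropriate measure.
OR = (a·d)/(b·c) = (84 × 85) / (9 × 91) = 7140 / 819 = 8.71795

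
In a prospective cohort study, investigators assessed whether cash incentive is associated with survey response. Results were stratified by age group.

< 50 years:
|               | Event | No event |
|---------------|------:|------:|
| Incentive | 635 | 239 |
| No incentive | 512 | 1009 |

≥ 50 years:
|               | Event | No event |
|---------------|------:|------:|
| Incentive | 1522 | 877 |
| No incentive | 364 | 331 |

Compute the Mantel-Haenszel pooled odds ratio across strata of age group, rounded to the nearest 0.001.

2.790

OR_MH = Σ(aᵢdᵢ/nᵢ) / Σ(bᵢcᵢ/nᵢ), where nᵢ is the stratum total.
Stratum 1 (< 50 years): n = 2395; a·d/n = 635·1009/2395 = 267.5219; b·c/n = 239·512/2395 = 51.0931
Stratum 2 (≥ 50 years): n = 3094; a·d/n = 1522·331/3094 = 162.8255; b·c/n = 877·364/3094 = 103.1765
OR_MH = (267.5219 + 162.8255) / (51.0931 + 103.1765) = 430.3474 / 154.2696 = 2.78958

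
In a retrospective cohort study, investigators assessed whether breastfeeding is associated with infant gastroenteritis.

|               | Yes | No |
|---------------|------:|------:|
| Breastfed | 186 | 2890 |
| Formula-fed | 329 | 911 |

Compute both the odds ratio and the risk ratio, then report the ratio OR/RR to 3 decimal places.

0.782

Cells: a = 186, b = 2890, c = 329, d = 911.
OR = (186·911)/(2890·329) = 169446/950810 = 0.17821
Risk in exposed = 186/3076 = 0.06047; risk in unexposed = 329/1240 = 0.26532; RR = 0.22790
OR/RR = 0.17821 / 0.22790 = 0.78196
The outcome is not rare, so the OR lies further from 1 than the RR.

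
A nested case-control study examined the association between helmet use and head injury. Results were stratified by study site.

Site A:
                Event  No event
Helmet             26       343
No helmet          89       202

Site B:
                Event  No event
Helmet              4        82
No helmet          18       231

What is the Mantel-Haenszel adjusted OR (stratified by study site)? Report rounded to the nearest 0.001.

OR_MH = Σ(aᵢdᵢ/nᵢ) / Σ(bᵢcᵢ/nᵢ), where nᵢ is the stratum total.
Stratum 1 (Site A): n = 660; a·d/n = 26·202/660 = 7.9576; b·c/n = 343·89/660 = 46.2530
Stratum 2 (Site B): n = 335; a·d/n = 4·231/335 = 2.7582; b·c/n = 82·18/335 = 4.4060
OR_MH = (7.9576 + 2.7582) / (46.2530 + 4.4060) = 10.7158 / 50.6590 = 0.21153

0.212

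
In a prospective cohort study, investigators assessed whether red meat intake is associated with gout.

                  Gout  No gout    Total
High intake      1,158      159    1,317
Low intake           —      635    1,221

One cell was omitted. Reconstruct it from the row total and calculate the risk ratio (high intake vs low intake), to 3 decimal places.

1.832

The missing cell is in the unexposed row: 1221 − 635 = 586.
So a = 1158, b = 159, c = 586, d = 635.
RR = [a/(a+b)] / [c/(c+d)] = (1158/1317) / (586/1221) = 0.87927/0.47993 = 1.83206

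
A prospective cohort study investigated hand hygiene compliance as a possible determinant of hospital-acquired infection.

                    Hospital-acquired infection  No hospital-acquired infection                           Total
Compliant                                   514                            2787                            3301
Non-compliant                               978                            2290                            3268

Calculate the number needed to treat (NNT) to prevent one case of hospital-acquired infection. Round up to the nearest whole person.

7

Risk in treated group = 514/3301 = 0.15571; risk in control = 978/3268 = 0.29927.
Absolute risk reduction = 0.29927 − 0.15571 = 0.14356
NNT = 1 / ARR = 1 / 0.14356 = 6.966 → round up → 7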